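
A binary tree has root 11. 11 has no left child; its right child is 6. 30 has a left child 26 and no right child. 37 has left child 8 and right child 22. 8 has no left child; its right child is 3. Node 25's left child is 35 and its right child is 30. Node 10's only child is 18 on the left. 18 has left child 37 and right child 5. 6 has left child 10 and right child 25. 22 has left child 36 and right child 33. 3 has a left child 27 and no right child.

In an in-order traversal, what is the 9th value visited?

18

In-order visits the left subtree, then the node, then the right subtree.
At 11: no left child.
Visit 11.
At 11: go right to 6.
  At 6: go left to 10.
    At 10: go left to 18.
      At 18: go left to 37.
        At 37: go left to 8.
          At 8: no left child.
          Visit 8.
          At 8: go right to 3.
            At 3: go left to 27.
              27 is a leaf — visit 27.
            Visit 3.
            At 3: no right child.
        Visit 37.
        At 37: go right to 22.
          At 22: go left to 36.
            36 is a leaf — visit 36.
          Visit 22.
          At 22: go right to 33.
            33 is a leaf — visit 33.
      Visit 18.
      At 18: go right to 5.
        5 is a leaf — visit 5.
    Visit 10.
    At 10: no right child.
  Visit 6.
  At 6: go right to 25.
    At 25: go left to 35.
      35 is a leaf — visit 35.
    Visit 25.
    At 25: go right to 30.
      At 30: go left to 26.
        26 is a leaf — visit 26.
      Visit 30.
      At 30: no right child.
Full in-order sequence: 11, 8, 27, 3, 37, 36, 22, 33, 18, 5, 10, 6, 35, 25, 26, 30.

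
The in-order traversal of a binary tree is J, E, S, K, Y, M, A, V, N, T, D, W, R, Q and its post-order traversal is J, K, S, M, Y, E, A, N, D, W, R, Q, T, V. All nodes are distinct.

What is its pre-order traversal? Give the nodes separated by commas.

V, A, E, J, Y, S, K, M, T, N, Q, R, W, D

The last element of post-order is the root; it splits in-order into left and right subtrees.
Root V: left subtree has 7 nodes {J, E, S, K, Y, M, A}, right has 6 {N, T, D, W, R, Q}.
  Root A: left subtree has 6 nodes {J, E, S, K, Y, M}, right has 0 { }.
    Root E: left subtree has 1 node {J}, right has 4 {S, K, Y, M}.
      Root Y: left subtree has 2 nodes {S, K}, right has 1 {M}.
        Root S: left subtree has 0 nodes { }, right has 1 {K}.
  Root T: left subtree has 1 node {N}, right has 4 {D, W, R, Q}.
    Root Q: left subtree has 3 nodes {D, W, R}, right has 0 { }.
      Root R: left subtree has 2 nodes {D, W}, right has 0 { }.
        Root W: left subtree has 1 node {D}, right has 0 { }.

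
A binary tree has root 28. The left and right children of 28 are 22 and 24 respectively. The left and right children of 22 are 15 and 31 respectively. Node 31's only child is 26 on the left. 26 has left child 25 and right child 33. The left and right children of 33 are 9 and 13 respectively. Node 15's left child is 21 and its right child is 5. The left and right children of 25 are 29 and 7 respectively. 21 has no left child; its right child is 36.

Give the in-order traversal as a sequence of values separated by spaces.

21 36 15 5 22 29 25 7 26 9 33 13 31 28 24

In-order visits the left subtree, then the node, then the right subtree.
At 28: go left to 22.
  At 22: go left to 15.
    At 15: go left to 21.
      At 21: no left child.
      Visit 21.
      At 21: go right to 36.
        36 is a leaf — visit 36.
    Visit 15.
    At 15: go right to 5.
      5 is a leaf — visit 5.
  Visit 22.
  At 22: go right to 31.
    At 31: go left to 26.
      At 26: go left to 25.
        At 25: go left to 29.
          29 is a leaf — visit 29.
        Visit 25.
        At 25: go right to 7.
          7 is a leaf — visit 7.
      Visit 26.
      At 26: go right to 33.
        At 33: go left to 9.
          9 is a leaf — visit 9.
        Visit 33.
        At 33: go right to 13.
          13 is a leaf — visit 13.
    Visit 31.
    At 31: no right child.
Visit 28.
At 28: go right to 24.
  24 is a leaf — visit 24.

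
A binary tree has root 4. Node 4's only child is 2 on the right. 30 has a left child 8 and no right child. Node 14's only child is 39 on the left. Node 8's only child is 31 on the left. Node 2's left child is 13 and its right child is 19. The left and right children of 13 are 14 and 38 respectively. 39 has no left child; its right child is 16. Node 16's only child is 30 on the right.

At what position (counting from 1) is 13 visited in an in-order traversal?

In-order visits the left subtree, then the node, then the right subtree.
At 4: no left child.
Visit 4.
At 4: go right to 2.
  At 2: go left to 13.
    At 13: go left to 14.
      At 14: go left to 39.
        At 39: no left child.
        Visit 39.
        At 39: go right to 16.
          At 16: no left child.
          Visit 16.
          At 16: go right to 30.
            At 30: go left to 8.
              At 8: go left to 31.
                31 is a leaf — visit 31.
              Visit 8.
              At 8: no right child.
            Visit 30.
            At 30: no right child.
      Visit 14.
      At 14: no right child.
    Visit 13.
    At 13: go right to 38.
      38 is a leaf — visit 38.
  Visit 2.
  At 2: go right to 19.
    19 is a leaf — visit 19.
Full in-order sequence: 4, 39, 16, 31, 8, 30, 14, 13, 38, 2, 19.

8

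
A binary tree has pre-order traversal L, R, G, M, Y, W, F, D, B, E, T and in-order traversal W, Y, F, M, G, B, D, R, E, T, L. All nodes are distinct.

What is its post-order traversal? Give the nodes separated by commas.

The first element of pre-order is the root; it splits in-order into left and right subtrees.
Root L: left subtree has 10 nodes {W, Y, F, M, G, B, D, R, E, T}, right has 0 { }.
  Root R: left subtree has 7 nodes {W, Y, F, M, G, B, D}, right has 2 {E, T}.
    Root G: left subtree has 4 nodes {W, Y, F, M}, right has 2 {B, D}.
      Root M: left subtree has 3 nodes {W, Y, F}, right has 0 { }.
        Root Y: left subtree has 1 node {W}, right has 1 {F}.
      Root D: left subtree has 1 node {B}, right has 0 { }.
    Root E: left subtree has 0 nodes { }, right has 1 {T}.

W, F, Y, M, B, D, G, T, E, R, L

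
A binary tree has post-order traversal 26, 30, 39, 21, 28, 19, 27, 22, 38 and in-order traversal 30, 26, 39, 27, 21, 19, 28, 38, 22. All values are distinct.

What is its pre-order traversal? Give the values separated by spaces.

38 27 39 30 26 19 21 28 22

The last element of post-order is the root; it splits in-order into left and right subtrees.
Root 38: left subtree has 7 nodes {30, 26, 39, 27, 21, 19, 28}, right has 1 {22}.
  Root 27: left subtree has 3 nodes {30, 26, 39}, right has 3 {21, 19, 28}.
    Root 39: left subtree has 2 nodes {30, 26}, right has 0 { }.
      Root 30: left subtree has 0 nodes { }, right has 1 {26}.
    Root 19: left subtree has 1 node {21}, right has 1 {28}.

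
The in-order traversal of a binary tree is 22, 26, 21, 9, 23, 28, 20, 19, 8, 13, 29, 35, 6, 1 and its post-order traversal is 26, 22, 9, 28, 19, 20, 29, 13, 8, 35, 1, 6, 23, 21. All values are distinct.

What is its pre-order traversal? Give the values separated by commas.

21, 22, 26, 23, 9, 6, 35, 8, 20, 28, 19, 13, 29, 1

The last element of post-order is the root; it splits in-order into left and right subtrees.
Root 21: left subtree has 2 nodes {22, 26}, right has 11 {9, 23, 28, 20, 19, 8, 13, 29, 35, 6, 1}.
  Root 22: left subtree has 0 nodes { }, right has 1 {26}.
  Root 23: left subtree has 1 node {9}, right has 9 {28, 20, 19, 8, 13, 29, 35, 6, 1}.
    Root 6: left subtree has 7 nodes {28, 20, 19, 8, 13, 29, 35}, right has 1 {1}.
      Root 35: left subtree has 6 nodes {28, 20, 19, 8, 13, 29}, right has 0 { }.
        Root 8: left subtree has 3 nodes {28, 20, 19}, right has 2 {13, 29}.
          Root 20: left subtree has 1 node {28}, right has 1 {19}.
          Root 13: left subtree has 0 nodes { }, right has 1 {29}.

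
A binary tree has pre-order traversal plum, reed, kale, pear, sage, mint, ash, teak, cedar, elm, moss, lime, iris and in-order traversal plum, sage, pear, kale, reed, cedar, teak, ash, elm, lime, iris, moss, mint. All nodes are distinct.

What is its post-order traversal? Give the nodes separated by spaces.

The first element of pre-order is the root; it splits in-order into left and right subtrees.
Root plum: left subtree has 0 nodes { }, right has 12 {sage, pear, kale, reed, cedar, teak, ash, elm, lime, iris, moss, mint}.
  Root reed: left subtree has 3 nodes {sage, pear, kale}, right has 8 {cedar, teak, ash, elm, lime, iris, moss, mint}.
    Root kale: left subtree has 2 nodes {sage, pear}, right has 0 { }.
      Root pear: left subtree has 1 node {sage}, right has 0 { }.
    Root mint: left subtree has 7 nodes {cedar, teak, ash, elm, lime, iris, moss}, right has 0 { }.
      Root ash: left subtree has 2 nodes {cedar, teak}, right has 4 {elm, lime, iris, moss}.
        Root teak: left subtree has 1 node {cedar}, right has 0 { }.
        Root elm: left subtree has 0 nodes { }, right has 3 {lime, iris, moss}.
          Root moss: left subtree has 2 nodes {lime, iris}, right has 0 { }.
            Root lime: left subtree has 0 nodes { }, right has 1 {iris}.

sage pear kale cedar teak iris lime moss elm ash mint reed plum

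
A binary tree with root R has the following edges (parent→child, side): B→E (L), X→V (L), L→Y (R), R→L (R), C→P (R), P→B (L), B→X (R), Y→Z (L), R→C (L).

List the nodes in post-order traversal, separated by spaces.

Post-order visits the left subtree, then the right subtree, then the node.
At R: go left to C.
  At C: no left child.
  At C: go right to P.
    At P: go left to B.
      At B: go left to E.
        E is a leaf — visit E.
      At B: go right to X.
        At X: go left to V.
          V is a leaf — visit V.
        At X: no right child.
        Visit X.
      Visit B.
    At P: no right child.
    Visit P.
  Visit C.
At R: go right to L.
  At L: no left child.
  At L: go right to Y.
    At Y: go left to Z.
      Z is a leaf — visit Z.
    At Y: no right child.
    Visit Y.
  Visit L.
Visit R.

E V X B P C Z Y L R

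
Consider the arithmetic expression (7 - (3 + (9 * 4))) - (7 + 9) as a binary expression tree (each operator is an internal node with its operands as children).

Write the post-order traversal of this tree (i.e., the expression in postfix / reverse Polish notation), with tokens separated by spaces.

7 3 9 4 * + - 7 9 + -

Post-order on an expression tree gives postfix notation: for each operator, emit left operand, right operand, then the operator.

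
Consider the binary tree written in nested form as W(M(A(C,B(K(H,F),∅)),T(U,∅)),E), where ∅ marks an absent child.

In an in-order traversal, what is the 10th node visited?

In-order visits the left subtree, then the node, then the right subtree.
At W: go left to M.
  At M: go left to A.
    At A: go left to C.
      C is a leaf — visit C.
    Visit A.
    At A: go right to B.
      At B: go left to K.
        At K: go left to H.
          H is a leaf — visit H.
        Visit K.
        At K: go right to F.
          F is a leaf — visit F.
      Visit B.
      At B: no right child.
  Visit M.
  At M: go right to T.
    At T: go left to U.
      U is a leaf — visit U.
    Visit T.
    At T: no right child.
Visit W.
At W: go right to E.
  E is a leaf — visit E.
Full in-order sequence: C, A, H, K, F, B, M, U, T, W, E.

W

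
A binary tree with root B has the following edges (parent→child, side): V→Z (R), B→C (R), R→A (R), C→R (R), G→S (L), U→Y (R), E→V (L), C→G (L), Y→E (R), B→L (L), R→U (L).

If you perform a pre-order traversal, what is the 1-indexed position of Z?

11

Pre-order visits the node, then its left subtree, then its right subtree.
Visit B.
At B: go left to L.
  L is a leaf — visit L.
At B: go right to C.
  Visit C.
  At C: go left to G.
    Visit G.
    At G: go left to S.
      S is a leaf — visit S.
    At G: no right child.
  At C: go right to R.
    Visit R.
    At R: go left to U.
      Visit U.
      At U: no left child.
      At U: go right to Y.
        Visit Y.
        At Y: no left child.
        At Y: go right to E.
          Visit E.
          At E: go left to V.
            Visit V.
            At V: no left child.
            At V: go right to Z.
              Z is a leaf — visit Z.
          At E: no right child.
    At R: go right to A.
      A is a leaf — visit A.
Full pre-order sequence: B, L, C, G, S, R, U, Y, E, V, Z, A.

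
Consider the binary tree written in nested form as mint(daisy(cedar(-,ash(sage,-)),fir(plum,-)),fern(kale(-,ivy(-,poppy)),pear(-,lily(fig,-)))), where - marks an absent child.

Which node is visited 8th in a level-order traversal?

ash

Level-order visits nodes level by level from the root, left to right within each level.
Level 0: mint
Level 1: daisy, fern
Level 2: cedar, fir, kale, pear
Level 3: ash, plum, ivy, lily
Level 4: sage, poppy, fig
Full level-order sequence: mint, daisy, fern, cedar, fir, kale, pear, ash, plum, ivy, lily, sage, poppy, fig.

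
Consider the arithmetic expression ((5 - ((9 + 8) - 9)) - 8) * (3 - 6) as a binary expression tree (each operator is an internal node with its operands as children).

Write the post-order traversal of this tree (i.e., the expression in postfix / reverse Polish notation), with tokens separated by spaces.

Post-order on an expression tree gives postfix notation: for each operator, emit left operand, right operand, then the operator.

5 9 8 + 9 - - 8 - 3 6 - *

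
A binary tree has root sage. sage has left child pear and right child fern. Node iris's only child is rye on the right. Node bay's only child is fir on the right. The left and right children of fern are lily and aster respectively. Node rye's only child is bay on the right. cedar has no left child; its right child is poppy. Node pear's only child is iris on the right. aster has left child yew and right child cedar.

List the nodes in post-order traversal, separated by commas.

Post-order visits the left subtree, then the right subtree, then the node.
At sage: go left to pear.
  At pear: no left child.
  At pear: go right to iris.
    At iris: no left child.
    At iris: go right to rye.
      At rye: no left child.
      At rye: go right to bay.
        At bay: no left child.
        At bay: go right to fir.
          fir is a leaf — visit fir.
        Visit bay.
      Visit rye.
    Visit iris.
  Visit pear.
At sage: go right to fern.
  At fern: go left to lily.
    lily is a leaf — visit lily.
  At fern: go right to aster.
    At aster: go left to yew.
      yew is a leaf — visit yew.
    At aster: go right to cedar.
      At cedar: no left child.
      At cedar: go right to poppy.
        poppy is a leaf — visit poppy.
      Visit cedar.
    Visit aster.
  Visit fern.
Visit sage.

fir, bay, rye, iris, pear, lily, yew, poppy, cedar, aster, fern, sage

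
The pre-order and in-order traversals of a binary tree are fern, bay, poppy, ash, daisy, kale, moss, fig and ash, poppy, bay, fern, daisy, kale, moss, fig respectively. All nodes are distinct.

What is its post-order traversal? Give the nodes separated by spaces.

The first element of pre-order is the root; it splits in-order into left and right subtrees.
Root fern: left subtree has 3 nodes {ash, poppy, bay}, right has 4 {daisy, kale, moss, fig}.
  Root bay: left subtree has 2 nodes {ash, poppy}, right has 0 { }.
    Root poppy: left subtree has 1 node {ash}, right has 0 { }.
  Root daisy: left subtree has 0 nodes { }, right has 3 {kale, moss, fig}.
    Root kale: left subtree has 0 nodes { }, right has 2 {moss, fig}.
      Root moss: left subtree has 0 nodes { }, right has 1 {fig}.

ash poppy bay fig moss kale daisy fern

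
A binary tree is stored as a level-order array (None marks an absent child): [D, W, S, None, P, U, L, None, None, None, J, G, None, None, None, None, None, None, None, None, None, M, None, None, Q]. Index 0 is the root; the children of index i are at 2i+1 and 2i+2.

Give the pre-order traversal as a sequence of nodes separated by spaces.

Pre-order visits the node, then its left subtree, then its right subtree.
Visit D.
At D: go left to W.
  Visit W.
  At W: no left child.
  At W: go right to P.
    Visit P.
    At P: no left child.
    At P: go right to J.
      Visit J.
      At J: go left to M.
        M is a leaf — visit M.
      At J: no right child.
At D: go right to S.
  Visit S.
  At S: go left to U.
    Visit U.
    At U: go left to G.
      Visit G.
      At G: no left child.
      At G: go right to Q.
        Q is a leaf — visit Q.
    At U: no right child.
  At S: go right to L.
    L is a leaf — visit L.

D W P J M S U G Q L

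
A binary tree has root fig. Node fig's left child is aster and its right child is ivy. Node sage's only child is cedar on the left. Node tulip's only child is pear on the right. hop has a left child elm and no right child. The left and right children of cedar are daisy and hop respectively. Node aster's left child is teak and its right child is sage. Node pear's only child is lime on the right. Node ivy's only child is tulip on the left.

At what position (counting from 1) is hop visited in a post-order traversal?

Post-order visits the left subtree, then the right subtree, then the node.
At fig: go left to aster.
  At aster: go left to teak.
    teak is a leaf — visit teak.
  At aster: go right to sage.
    At sage: go left to cedar.
      At cedar: go left to daisy.
        daisy is a leaf — visit daisy.
      At cedar: go right to hop.
        At hop: go left to elm.
          elm is a leaf — visit elm.
        At hop: no right child.
        Visit hop.
      Visit cedar.
    At sage: no right child.
    Visit sage.
  Visit aster.
At fig: go right to ivy.
  At ivy: go left to tulip.
    At tulip: no left child.
    At tulip: go right to pear.
      At pear: no left child.
      At pear: go right to lime.
        lime is a leaf — visit lime.
      Visit pear.
    Visit tulip.
  At ivy: no right child.
  Visit ivy.
Visit fig.
Full post-order sequence: teak, daisy, elm, hop, cedar, sage, aster, lime, pear, tulip, ivy, fig.

4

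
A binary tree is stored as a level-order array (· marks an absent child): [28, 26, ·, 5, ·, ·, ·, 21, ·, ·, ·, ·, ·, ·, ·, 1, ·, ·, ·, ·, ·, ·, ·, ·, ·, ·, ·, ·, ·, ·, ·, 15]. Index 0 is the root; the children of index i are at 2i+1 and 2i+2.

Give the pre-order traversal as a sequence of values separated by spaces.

28 26 5 21 1 15

Pre-order visits the node, then its left subtree, then its right subtree.
Visit 28.
At 28: go left to 26.
  Visit 26.
  At 26: go left to 5.
    Visit 5.
    At 5: go left to 21.
      Visit 21.
      At 21: go left to 1.
        Visit 1.
        At 1: go left to 15.
          15 is a leaf — visit 15.
        At 1: no right child.
      At 21: no right child.
    At 5: no right child.
  At 26: no right child.
At 28: no right child.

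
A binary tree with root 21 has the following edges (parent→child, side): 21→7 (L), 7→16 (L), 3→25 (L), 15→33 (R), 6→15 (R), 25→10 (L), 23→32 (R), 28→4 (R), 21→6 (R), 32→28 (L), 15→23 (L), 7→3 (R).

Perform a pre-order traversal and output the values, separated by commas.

Pre-order visits the node, then its left subtree, then its right subtree.
Visit 21.
At 21: go left to 7.
  Visit 7.
  At 7: go left to 16.
    16 is a leaf — visit 16.
  At 7: go right to 3.
    Visit 3.
    At 3: go left to 25.
      Visit 25.
      At 25: go left to 10.
        10 is a leaf — visit 10.
      At 25: no right child.
    At 3: no right child.
At 21: go right to 6.
  Visit 6.
  At 6: no left child.
  At 6: go right to 15.
    Visit 15.
    At 15: go left to 23.
      Visit 23.
      At 23: no left child.
      At 23: go right to 32.
        Visit 32.
        At 32: go left to 28.
          Visit 28.
          At 28: no left child.
          At 28: go right to 4.
            4 is a leaf — visit 4.
        At 32: no right child.
    At 15: go right to 33.
      33 is a leaf — visit 33.

21, 7, 16, 3, 25, 10, 6, 15, 23, 32, 28, 4, 33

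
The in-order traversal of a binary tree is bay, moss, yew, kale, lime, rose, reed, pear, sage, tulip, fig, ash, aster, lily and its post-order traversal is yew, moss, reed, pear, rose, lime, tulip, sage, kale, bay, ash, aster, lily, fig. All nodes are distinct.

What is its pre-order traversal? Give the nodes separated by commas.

fig, bay, kale, moss, yew, sage, lime, rose, pear, reed, tulip, lily, aster, ash

The last element of post-order is the root; it splits in-order into left and right subtrees.
Root fig: left subtree has 10 nodes {bay, moss, yew, kale, lime, rose, reed, pear, sage, tulip}, right has 3 {ash, aster, lily}.
  Root bay: left subtree has 0 nodes { }, right has 9 {moss, yew, kale, lime, rose, reed, pear, sage, tulip}.
    Root kale: left subtree has 2 nodes {moss, yew}, right has 6 {lime, rose, reed, pear, sage, tulip}.
      Root moss: left subtree has 0 nodes { }, right has 1 {yew}.
      Root sage: left subtree has 4 nodes {lime, rose, reed, pear}, right has 1 {tulip}.
        Root lime: left subtree has 0 nodes { }, right has 3 {rose, reed, pear}.
          Root rose: left subtree has 0 nodes { }, right has 2 {reed, pear}.
            Root pear: left subtree has 1 node {reed}, right has 0 { }.
  Root lily: left subtree has 2 nodes {ash, aster}, right has 0 { }.
    Root aster: left subtree has 1 node {ash}, right has 0 { }.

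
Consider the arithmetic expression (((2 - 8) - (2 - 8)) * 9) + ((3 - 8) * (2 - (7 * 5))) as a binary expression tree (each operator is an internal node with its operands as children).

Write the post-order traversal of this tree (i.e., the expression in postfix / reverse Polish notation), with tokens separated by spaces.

2 8 - 2 8 - - 9 * 3 8 - 2 7 5 * - * +

Post-order on an expression tree gives postfix notation: for each operator, emit left operand, right operand, then the operator.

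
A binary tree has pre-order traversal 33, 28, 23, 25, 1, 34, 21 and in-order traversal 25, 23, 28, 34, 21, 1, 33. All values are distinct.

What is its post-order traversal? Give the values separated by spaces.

25 23 21 34 1 28 33

The first element of pre-order is the root; it splits in-order into left and right subtrees.
Root 33: left subtree has 6 nodes {25, 23, 28, 34, 21, 1}, right has 0 { }.
  Root 28: left subtree has 2 nodes {25, 23}, right has 3 {34, 21, 1}.
    Root 23: left subtree has 1 node {25}, right has 0 { }.
    Root 1: left subtree has 2 nodes {34, 21}, right has 0 { }.
      Root 34: left subtree has 0 nodes { }, right has 1 {21}.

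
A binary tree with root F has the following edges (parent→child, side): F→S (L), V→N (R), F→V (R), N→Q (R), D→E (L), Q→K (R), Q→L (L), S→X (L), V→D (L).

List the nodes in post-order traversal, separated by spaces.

Post-order visits the left subtree, then the right subtree, then the node.
At F: go left to S.
  At S: go left to X.
    X is a leaf — visit X.
  At S: no right child.
  Visit S.
At F: go right to V.
  At V: go left to D.
    At D: go left to E.
      E is a leaf — visit E.
    At D: no right child.
    Visit D.
  At V: go right to N.
    At N: no left child.
    At N: go right to Q.
      At Q: go left to L.
        L is a leaf — visit L.
      At Q: go right to K.
        K is a leaf — visit K.
      Visit Q.
    Visit N.
  Visit V.
Visit F.

X S E D L K Q N V F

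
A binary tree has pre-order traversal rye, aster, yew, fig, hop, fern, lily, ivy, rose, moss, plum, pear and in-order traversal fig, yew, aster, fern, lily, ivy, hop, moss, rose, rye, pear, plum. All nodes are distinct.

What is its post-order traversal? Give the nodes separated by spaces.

fig yew ivy lily fern moss rose hop aster pear plum rye

The first element of pre-order is the root; it splits in-order into left and right subtrees.
Root rye: left subtree has 9 nodes {fig, yew, aster, fern, lily, ivy, hop, moss, rose}, right has 2 {pear, plum}.
  Root aster: left subtree has 2 nodes {fig, yew}, right has 6 {fern, lily, ivy, hop, moss, rose}.
    Root yew: left subtree has 1 node {fig}, right has 0 { }.
    Root hop: left subtree has 3 nodes {fern, lily, ivy}, right has 2 {moss, rose}.
      Root fern: left subtree has 0 nodes { }, right has 2 {lily, ivy}.
        Root lily: left subtree has 0 nodes { }, right has 1 {ivy}.
      Root rose: left subtree has 1 node {moss}, right has 0 { }.
  Root plum: left subtree has 1 node {pear}, right has 0 { }.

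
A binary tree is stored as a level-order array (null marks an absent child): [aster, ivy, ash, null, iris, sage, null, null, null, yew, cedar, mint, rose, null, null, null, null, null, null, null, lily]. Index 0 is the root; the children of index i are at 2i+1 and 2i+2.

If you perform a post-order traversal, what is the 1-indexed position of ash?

9

Post-order visits the left subtree, then the right subtree, then the node.
At aster: go left to ivy.
  At ivy: no left child.
  At ivy: go right to iris.
    At iris: go left to yew.
      At yew: no left child.
      At yew: go right to lily.
        lily is a leaf — visit lily.
      Visit yew.
    At iris: go right to cedar.
      cedar is a leaf — visit cedar.
    Visit iris.
  Visit ivy.
At aster: go right to ash.
  At ash: go left to sage.
    At sage: go left to mint.
      mint is a leaf — visit mint.
    At sage: go right to rose.
      rose is a leaf — visit rose.
    Visit sage.
  At ash: no right child.
  Visit ash.
Visit aster.
Full post-order sequence: lily, yew, cedar, iris, ivy, mint, rose, sage, ash, aster.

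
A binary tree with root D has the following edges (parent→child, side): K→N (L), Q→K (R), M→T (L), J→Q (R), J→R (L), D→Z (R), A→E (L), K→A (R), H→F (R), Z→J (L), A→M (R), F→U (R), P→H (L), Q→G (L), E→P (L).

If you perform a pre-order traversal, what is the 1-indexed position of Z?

Pre-order visits the node, then its left subtree, then its right subtree.
Visit D.
At D: no left child.
At D: go right to Z.
  Visit Z.
  At Z: go left to J.
    Visit J.
    At J: go left to R.
      R is a leaf — visit R.
    At J: go right to Q.
      Visit Q.
      At Q: go left to G.
        G is a leaf — visit G.
      At Q: go right to K.
        Visit K.
        At K: go left to N.
          N is a leaf — visit N.
        At K: go right to A.
          Visit A.
          At A: go left to E.
            Visit E.
            At E: go left to P.
              Visit P.
              At P: go left to H.
                Visit H.
                At H: no left child.
                At H: go right to F.
                  Visit F.
                  At F: no left child.
                  At F: go right to U.
                    U is a leaf — visit U.
              At P: no right child.
            At E: no right child.
          At A: go right to M.
            Visit M.
            At M: go left to T.
              T is a leaf — visit T.
            At M: no right child.
  At Z: no right child.
Full pre-order sequence: D, Z, J, R, Q, G, K, N, A, E, P, H, F, U, M, T.

2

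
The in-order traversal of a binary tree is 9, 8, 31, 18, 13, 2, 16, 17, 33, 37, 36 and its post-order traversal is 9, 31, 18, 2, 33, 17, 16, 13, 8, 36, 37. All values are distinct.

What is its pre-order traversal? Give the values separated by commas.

The last element of post-order is the root; it splits in-order into left and right subtrees.
Root 37: left subtree has 9 nodes {9, 8, 31, 18, 13, 2, 16, 17, 33}, right has 1 {36}.
  Root 8: left subtree has 1 node {9}, right has 7 {31, 18, 13, 2, 16, 17, 33}.
    Root 13: left subtree has 2 nodes {31, 18}, right has 4 {2, 16, 17, 33}.
      Root 18: left subtree has 1 node {31}, right has 0 { }.
      Root 16: left subtree has 1 node {2}, right has 2 {17, 33}.
        Root 17: left subtree has 0 nodes { }, right has 1 {33}.

37, 8, 9, 13, 18, 31, 16, 2, 17, 33, 36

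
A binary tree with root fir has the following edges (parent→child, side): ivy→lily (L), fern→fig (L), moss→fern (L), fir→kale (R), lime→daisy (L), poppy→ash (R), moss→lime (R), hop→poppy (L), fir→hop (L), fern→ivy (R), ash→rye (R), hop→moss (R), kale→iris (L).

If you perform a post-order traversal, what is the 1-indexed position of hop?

11

Post-order visits the left subtree, then the right subtree, then the node.
At fir: go left to hop.
  At hop: go left to poppy.
    At poppy: no left child.
    At poppy: go right to ash.
      At ash: no left child.
      At ash: go right to rye.
        rye is a leaf — visit rye.
      Visit ash.
    Visit poppy.
  At hop: go right to moss.
    At moss: go left to fern.
      At fern: go left to fig.
        fig is a leaf — visit fig.
      At fern: go right to ivy.
        At ivy: go left to lily.
          lily is a leaf — visit lily.
        At ivy: no right child.
        Visit ivy.
      Visit fern.
    At moss: go right to lime.
      At lime: go left to daisy.
        daisy is a leaf — visit daisy.
      At lime: no right child.
      Visit lime.
    Visit moss.
  Visit hop.
At fir: go right to kale.
  At kale: go left to iris.
    iris is a leaf — visit iris.
  At kale: no right child.
  Visit kale.
Visit fir.
Full post-order sequence: rye, ash, poppy, fig, lily, ivy, fern, daisy, lime, moss, hop, iris, kale, fir.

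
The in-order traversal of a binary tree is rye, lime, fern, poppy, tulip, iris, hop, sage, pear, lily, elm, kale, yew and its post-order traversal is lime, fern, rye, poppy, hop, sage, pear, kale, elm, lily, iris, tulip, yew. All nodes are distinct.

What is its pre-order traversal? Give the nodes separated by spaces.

yew tulip poppy rye fern lime iris lily pear sage hop elm kale

The last element of post-order is the root; it splits in-order into left and right subtrees.
Root yew: left subtree has 12 nodes {rye, lime, fern, poppy, tulip, iris, hop, sage, pear, lily, elm, kale}, right has 0 { }.
  Root tulip: left subtree has 4 nodes {rye, lime, fern, poppy}, right has 7 {iris, hop, sage, pear, lily, elm, kale}.
    Root poppy: left subtree has 3 nodes {rye, lime, fern}, right has 0 { }.
      Root rye: left subtree has 0 nodes { }, right has 2 {lime, fern}.
        Root fern: left subtree has 1 node {lime}, right has 0 { }.
    Root iris: left subtree has 0 nodes { }, right has 6 {hop, sage, pear, lily, elm, kale}.
      Root lily: left subtree has 3 nodes {hop, sage, pear}, right has 2 {elm, kale}.
        Root pear: left subtree has 2 nodes {hop, sage}, right has 0 { }.
          Root sage: left subtree has 1 node {hop}, right has 0 { }.
        Root elm: left subtree has 0 nodes { }, right has 1 {kale}.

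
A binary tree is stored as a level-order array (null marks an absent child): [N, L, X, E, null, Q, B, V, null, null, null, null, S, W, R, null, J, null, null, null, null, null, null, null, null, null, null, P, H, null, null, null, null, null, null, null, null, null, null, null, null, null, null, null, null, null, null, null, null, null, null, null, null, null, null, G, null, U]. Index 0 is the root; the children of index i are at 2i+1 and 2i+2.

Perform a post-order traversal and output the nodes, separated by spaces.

Post-order visits the left subtree, then the right subtree, then the node.
At N: go left to L.
  At L: go left to E.
    At E: go left to V.
      At V: no left child.
      At V: go right to J.
        J is a leaf — visit J.
      Visit V.
    At E: no right child.
    Visit E.
  At L: no right child.
  Visit L.
At N: go right to X.
  At X: go left to Q.
    At Q: no left child.
    At Q: go right to S.
      S is a leaf — visit S.
    Visit Q.
  At X: go right to B.
    At B: go left to W.
      At W: go left to P.
        At P: go left to G.
          G is a leaf — visit G.
        At P: no right child.
        Visit P.
      At W: go right to H.
        At H: go left to U.
          U is a leaf — visit U.
        At H: no right child.
        Visit H.
      Visit W.
    At B: go right to R.
      R is a leaf — visit R.
    Visit B.
  Visit X.
Visit N.

J V E L S Q G P U H W R B X N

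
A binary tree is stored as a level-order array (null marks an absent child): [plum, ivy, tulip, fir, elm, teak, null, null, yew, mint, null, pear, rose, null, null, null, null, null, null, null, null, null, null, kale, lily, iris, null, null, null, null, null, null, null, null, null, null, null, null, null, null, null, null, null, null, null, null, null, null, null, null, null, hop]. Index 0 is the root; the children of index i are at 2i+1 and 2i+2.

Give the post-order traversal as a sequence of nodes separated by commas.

Post-order visits the left subtree, then the right subtree, then the node.
At plum: go left to ivy.
  At ivy: go left to fir.
    At fir: no left child.
    At fir: go right to yew.
      yew is a leaf — visit yew.
    Visit fir.
  At ivy: go right to elm.
    At elm: go left to mint.
      mint is a leaf — visit mint.
    At elm: no right child.
    Visit elm.
  Visit ivy.
At plum: go right to tulip.
  At tulip: go left to teak.
    At teak: go left to pear.
      At pear: go left to kale.
        kale is a leaf — visit kale.
      At pear: go right to lily.
        lily is a leaf — visit lily.
      Visit pear.
    At teak: go right to rose.
      At rose: go left to iris.
        At iris: go left to hop.
          hop is a leaf — visit hop.
        At iris: no right child.
        Visit iris.
      At rose: no right child.
      Visit rose.
    Visit teak.
  At tulip: no right child.
  Visit tulip.
Visit plum.

yew, fir, mint, elm, ivy, kale, lily, pear, hop, iris, rose, teak, tulip, plum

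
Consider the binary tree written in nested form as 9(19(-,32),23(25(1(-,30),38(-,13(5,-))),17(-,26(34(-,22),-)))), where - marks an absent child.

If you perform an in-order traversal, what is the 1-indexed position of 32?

In-order visits the left subtree, then the node, then the right subtree.
At 9: go left to 19.
  At 19: no left child.
  Visit 19.
  At 19: go right to 32.
    32 is a leaf — visit 32.
Visit 9.
At 9: go right to 23.
  At 23: go left to 25.
    At 25: go left to 1.
      At 1: no left child.
      Visit 1.
      At 1: go right to 30.
        30 is a leaf — visit 30.
    Visit 25.
    At 25: go right to 38.
      At 38: no left child.
      Visit 38.
      At 38: go right to 13.
        At 13: go left to 5.
          5 is a leaf — visit 5.
        Visit 13.
        At 13: no right child.
  Visit 23.
  At 23: go right to 17.
    At 17: no left child.
    Visit 17.
    At 17: go right to 26.
      At 26: go left to 34.
        At 34: no left child.
        Visit 34.
        At 34: go right to 22.
          22 is a leaf — visit 22.
      Visit 26.
      At 26: no right child.
Full in-order sequence: 19, 32, 9, 1, 30, 25, 38, 5, 13, 23, 17, 34, 22, 26.

2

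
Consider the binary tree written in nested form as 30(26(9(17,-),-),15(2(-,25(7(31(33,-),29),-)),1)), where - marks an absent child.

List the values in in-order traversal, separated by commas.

In-order visits the left subtree, then the node, then the right subtree.
At 30: go left to 26.
  At 26: go left to 9.
    At 9: go left to 17.
      17 is a leaf — visit 17.
    Visit 9.
    At 9: no right child.
  Visit 26.
  At 26: no right child.
Visit 30.
At 30: go right to 15.
  At 15: go left to 2.
    At 2: no left child.
    Visit 2.
    At 2: go right to 25.
      At 25: go left to 7.
        At 7: go left to 31.
          At 31: go left to 33.
            33 is a leaf — visit 33.
          Visit 31.
          At 31: no right child.
        Visit 7.
        At 7: go right to 29.
          29 is a leaf — visit 29.
      Visit 25.
      At 25: no right child.
  Visit 15.
  At 15: go right to 1.
    1 is a leaf — visit 1.

17, 9, 26, 30, 2, 33, 31, 7, 29, 25, 15, 1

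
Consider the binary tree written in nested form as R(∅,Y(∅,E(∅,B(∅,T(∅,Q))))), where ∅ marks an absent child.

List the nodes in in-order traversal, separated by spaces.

In-order visits the left subtree, then the node, then the right subtree.
At R: no left child.
Visit R.
At R: go right to Y.
  At Y: no left child.
  Visit Y.
  At Y: go right to E.
    At E: no left child.
    Visit E.
    At E: go right to B.
      At B: no left child.
      Visit B.
      At B: go right to T.
        At T: no left child.
        Visit T.
        At T: go right to Q.
          Q is a leaf — visit Q.

R Y E B T Q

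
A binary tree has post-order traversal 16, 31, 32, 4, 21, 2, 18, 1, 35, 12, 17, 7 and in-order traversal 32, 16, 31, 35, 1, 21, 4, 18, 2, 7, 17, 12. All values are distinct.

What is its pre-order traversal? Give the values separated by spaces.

7 35 32 31 16 1 18 21 4 2 17 12

The last element of post-order is the root; it splits in-order into left and right subtrees.
Root 7: left subtree has 9 nodes {32, 16, 31, 35, 1, 21, 4, 18, 2}, right has 2 {17, 12}.
  Root 35: left subtree has 3 nodes {32, 16, 31}, right has 5 {1, 21, 4, 18, 2}.
    Root 32: left subtree has 0 nodes { }, right has 2 {16, 31}.
      Root 31: left subtree has 1 node {16}, right has 0 { }.
    Root 1: left subtree has 0 nodes { }, right has 4 {21, 4, 18, 2}.
      Root 18: left subtree has 2 nodes {21, 4}, right has 1 {2}.
        Root 21: left subtree has 0 nodes { }, right has 1 {4}.
  Root 17: left subtree has 0 nodes { }, right has 1 {12}.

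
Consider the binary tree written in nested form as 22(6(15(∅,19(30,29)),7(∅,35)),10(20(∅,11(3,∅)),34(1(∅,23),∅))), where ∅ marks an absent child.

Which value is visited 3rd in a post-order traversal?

Post-order visits the left subtree, then the right subtree, then the node.
At 22: go left to 6.
  At 6: go left to 15.
    At 15: no left child.
    At 15: go right to 19.
      At 19: go left to 30.
        30 is a leaf — visit 30.
      At 19: go right to 29.
        29 is a leaf — visit 29.
      Visit 19.
    Visit 15.
  At 6: go right to 7.
    At 7: no left child.
    At 7: go right to 35.
      35 is a leaf — visit 35.
    Visit 7.
  Visit 6.
At 22: go right to 10.
  At 10: go left to 20.
    At 20: no left child.
    At 20: go right to 11.
      At 11: go left to 3.
        3 is a leaf — visit 3.
      At 11: no right child.
      Visit 11.
    Visit 20.
  At 10: go right to 34.
    At 34: go left to 1.
      At 1: no left child.
      At 1: go right to 23.
        23 is a leaf — visit 23.
      Visit 1.
    At 34: no right child.
    Visit 34.
  Visit 10.
Visit 22.
Full post-order sequence: 30, 29, 19, 15, 35, 7, 6, 3, 11, 20, 23, 1, 34, 10, 22.

19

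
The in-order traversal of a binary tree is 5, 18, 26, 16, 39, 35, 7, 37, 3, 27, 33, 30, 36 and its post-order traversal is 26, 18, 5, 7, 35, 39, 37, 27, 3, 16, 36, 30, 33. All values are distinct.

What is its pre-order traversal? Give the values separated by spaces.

33 16 5 18 26 3 37 39 35 7 27 30 36

The last element of post-order is the root; it splits in-order into left and right subtrees.
Root 33: left subtree has 10 nodes {5, 18, 26, 16, 39, 35, 7, 37, 3, 27}, right has 2 {30, 36}.
  Root 16: left subtree has 3 nodes {5, 18, 26}, right has 6 {39, 35, 7, 37, 3, 27}.
    Root 5: left subtree has 0 nodes { }, right has 2 {18, 26}.
      Root 18: left subtree has 0 nodes { }, right has 1 {26}.
    Root 3: left subtree has 4 nodes {39, 35, 7, 37}, right has 1 {27}.
      Root 37: left subtree has 3 nodes {39, 35, 7}, right has 0 { }.
        Root 39: left subtree has 0 nodes { }, right has 2 {35, 7}.
          Root 35: left subtree has 0 nodes { }, right has 1 {7}.
  Root 30: left subtree has 0 nodes { }, right has 1 {36}.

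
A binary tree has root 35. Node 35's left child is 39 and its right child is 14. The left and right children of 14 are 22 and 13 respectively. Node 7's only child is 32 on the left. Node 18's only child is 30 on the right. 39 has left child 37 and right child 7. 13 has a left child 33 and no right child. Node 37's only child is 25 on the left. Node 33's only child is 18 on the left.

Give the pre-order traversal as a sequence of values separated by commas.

Pre-order visits the node, then its left subtree, then its right subtree.
Visit 35.
At 35: go left to 39.
  Visit 39.
  At 39: go left to 37.
    Visit 37.
    At 37: go left to 25.
      25 is a leaf — visit 25.
    At 37: no right child.
  At 39: go right to 7.
    Visit 7.
    At 7: go left to 32.
      32 is a leaf — visit 32.
    At 7: no right child.
At 35: go right to 14.
  Visit 14.
  At 14: go left to 22.
    22 is a leaf — visit 22.
  At 14: go right to 13.
    Visit 13.
    At 13: go left to 33.
      Visit 33.
      At 33: go left to 18.
        Visit 18.
        At 18: no left child.
        At 18: go right to 30.
          30 is a leaf — visit 30.
      At 33: no right child.
    At 13: no right child.

35, 39, 37, 25, 7, 32, 14, 22, 13, 33, 18, 30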